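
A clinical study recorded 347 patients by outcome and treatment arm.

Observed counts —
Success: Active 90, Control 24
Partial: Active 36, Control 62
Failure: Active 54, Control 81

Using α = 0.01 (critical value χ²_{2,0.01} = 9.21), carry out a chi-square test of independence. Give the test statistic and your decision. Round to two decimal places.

50.09; reject H₀

Row totals: 114, 98, 135. Column totals: 180, 167. Grand total N = 347.
Expected counts (row total × column total / N):
  Success, Active: 114×180/347 = 59.135
  Success, Control: 114×167/347 = 54.865
  Partial, Active: 98×180/347 = 50.836
  Partial, Control: 98×167/347 = 47.164
  Failure, Active: 135×180/347 = 70.029
  Failure, Control: 135×167/347 = 64.971
Contributions (O − E)²/E:
  (90 − 59.135)²/59.135 = 16.1097
  (24 − 54.865)²/54.865 = 17.3635
  (36 − 50.836)²/50.836 = 4.3297
  (62 − 47.164)²/47.164 = 4.6668
  (54 − 70.029)²/70.029 = 3.6689
  (81 − 64.971)²/64.971 = 3.9545
χ² = 16.1097 + 17.3635 + 4.3297 + 4.6668 + 3.6689 + 3.9545 = 50.09
df = (3−1)(2−1) = 2. Since 50.09 > 9.21, reject the null hypothesis of independence at α = 0.01.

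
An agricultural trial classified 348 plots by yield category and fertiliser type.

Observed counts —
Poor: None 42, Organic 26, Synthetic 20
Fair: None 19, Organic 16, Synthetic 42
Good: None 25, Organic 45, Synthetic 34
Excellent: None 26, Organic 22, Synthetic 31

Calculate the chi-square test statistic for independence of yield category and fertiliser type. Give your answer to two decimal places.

30.00

Row totals: 88, 77, 104, 79. Column totals: 112, 109, 127. Grand total N = 348.
Expected counts (row total × column total / N):
  Poor, None: 88×112/348 = 28.3218
  Poor, Organic: 88×109/348 = 27.5632
  Poor, Synthetic: 88×127/348 = 32.1149
  Fair, None: 77×112/348 = 24.7816
  Fair, Organic: 77×109/348 = 24.1178
  Fair, Synthetic: 77×127/348 = 28.1006
  Good, None: 104×112/348 = 33.4713
  Good, Organic: 104×109/348 = 32.5747
  Good, Synthetic: 104×127/348 = 37.9540
  Excellent, None: 79×112/348 = 25.4253
  Excellent, Organic: 79×109/348 = 24.7443
  Excellent, Synthetic: 79×127/348 = 28.8305
Contributions (O − E)²/E:
  (42 − 28.3218)²/28.3218 = 6.6060
  (26 − 27.5632)²/27.5632 = 0.0887
  (20 − 32.1149)²/32.1149 = 4.5702
  (19 − 24.7816)²/24.7816 = 1.3489
  (16 − 24.1178)²/24.1178 = 2.7324
  (42 − 28.1006)²/28.1006 = 6.8751
  (25 − 33.4713)²/33.4713 = 2.1440
  (45 − 32.5747)²/32.5747 = 4.7395
  (34 − 37.9540)²/37.9540 = 0.4119
  (26 − 25.4253)²/25.4253 = 0.0130
  (22 − 24.7443)²/24.7443 = 0.3044
  (31 − 28.8305)²/28.8305 = 0.1633
χ² = 6.6060 + 0.0887 + 4.5702 + 1.3489 + 2.7324 + 6.8751 + 2.1440 + 4.7395 + 0.4119 + 0.0130 + 0.3044 + 0.1633 = 30.00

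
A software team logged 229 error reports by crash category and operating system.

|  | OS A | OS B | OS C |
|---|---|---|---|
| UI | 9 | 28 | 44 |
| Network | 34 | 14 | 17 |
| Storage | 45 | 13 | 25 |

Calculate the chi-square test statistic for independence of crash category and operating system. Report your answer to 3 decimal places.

Row totals: 81, 65, 83. Column totals: 88, 55, 86. Grand total N = 229.
Expected counts (row total × column total / N):
  UI, OS A: 81×88/229 = 31.1266
  UI, OS B: 81×55/229 = 19.4541
  UI, OS C: 81×86/229 = 30.4192
  Network, OS A: 65×88/229 = 24.9782
  Network, OS B: 65×55/229 = 15.6114
  Network, OS C: 65×86/229 = 24.4105
  Storage, OS A: 83×88/229 = 31.8952
  Storage, OS B: 83×55/229 = 19.9345
  Storage, OS C: 83×86/229 = 31.1703
Contributions (O − E)²/E:
  (9 − 31.1266)²/31.1266 = 15.7289
  (28 − 19.4541)²/19.4541 = 3.7541
  (44 − 30.4192)²/30.4192 = 6.0632
  (34 − 24.9782)²/24.9782 = 3.2586
  (14 − 15.6114)²/15.6114 = 0.1663
  (17 − 24.4105)²/24.4105 = 2.2497
  (45 − 31.8952)²/31.8952 = 5.3844
  (13 − 19.9345)²/19.9345 = 2.4123
  (25 − 31.1703)²/31.1703 = 1.2214
χ² = 15.7289 + 3.7541 + 6.0632 + 3.2586 + 0.1663 + 2.2497 + 5.3844 + 2.4123 + 1.2214 = 40.239

40.239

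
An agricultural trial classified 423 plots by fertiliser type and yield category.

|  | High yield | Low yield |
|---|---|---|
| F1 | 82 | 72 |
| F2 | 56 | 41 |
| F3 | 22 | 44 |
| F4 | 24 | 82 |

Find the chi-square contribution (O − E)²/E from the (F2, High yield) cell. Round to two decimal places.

4.52

Row total (F2) = 97; column total (High yield) = 184; N = 423.
Expected count E = 97 × 184 / 423 = 42.194.
Contribution = (O − E)²/E = (56 − 42.194)² / 42.194 = 4.52.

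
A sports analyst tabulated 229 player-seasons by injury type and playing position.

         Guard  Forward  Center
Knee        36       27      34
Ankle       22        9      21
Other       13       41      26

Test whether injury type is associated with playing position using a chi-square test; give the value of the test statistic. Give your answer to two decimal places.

Row totals: 97, 52, 80. Column totals: 71, 77, 81. Grand total N = 229.
Expected counts (row total × column total / N):
  Knee, Guard: 97×71/229 = 30.074
  Knee, Forward: 97×77/229 = 32.616
  Knee, Center: 97×81/229 = 34.310
  Ankle, Guard: 52×71/229 = 16.122
  Ankle, Forward: 52×77/229 = 17.485
  Ankle, Center: 52×81/229 = 18.393
  Other, Guard: 80×71/229 = 24.803
  Other, Forward: 80×77/229 = 26.900
  Other, Center: 80×81/229 = 28.297
Contributions (O − E)²/E:
  (36 − 30.074)²/30.074 = 1.1677
  (27 − 32.616)²/32.616 = 0.9670
  (34 − 34.310)²/34.310 = 0.0028
  (22 − 16.122)²/16.122 = 2.1431
  (9 − 17.485)²/17.485 = 4.1175
  (21 − 18.393)²/18.393 = 0.3695
  (13 − 24.803)²/24.803 = 5.6167
  (41 − 26.900)²/26.900 = 7.3907
  (26 − 28.297)²/28.297 = 0.1865
χ² = 1.1677 + 0.9670 + 0.0028 + 2.1431 + 4.1175 + 0.3695 + 5.6167 + 7.3907 + 0.1865 = 21.96

21.96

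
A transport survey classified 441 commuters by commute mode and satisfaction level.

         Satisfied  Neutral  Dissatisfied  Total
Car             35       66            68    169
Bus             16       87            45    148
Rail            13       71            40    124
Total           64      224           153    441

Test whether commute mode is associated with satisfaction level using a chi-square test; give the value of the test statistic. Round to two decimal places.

17.22

Grand total N = 441.
Expected counts (row total × column total / N):
  Car, Satisfied: 169×64/441 = 24.526
  Car, Neutral: 169×224/441 = 85.841
  Car, Dissatisfied: 169×153/441 = 58.633
  Bus, Satisfied: 148×64/441 = 21.478
  Bus, Neutral: 148×224/441 = 75.175
  Bus, Dissatisfied: 148×153/441 = 51.347
  Rail, Satisfied: 124×64/441 = 17.995
  Rail, Neutral: 124×224/441 = 62.984
  Rail, Dissatisfied: 124×153/441 = 43.020
Contributions (O − E)²/E:
  (35 − 24.526)²/24.526 = 4.4730
  (66 − 85.841)²/85.841 = 4.5860
  (68 − 58.633)²/58.633 = 1.4964
  (16 − 21.478)²/21.478 = 1.3972
  (87 − 75.175)²/75.175 = 1.8601
  (45 − 51.347)²/51.347 = 0.7846
  (13 − 17.995)²/17.995 = 1.3865
  (71 − 62.984)²/62.984 = 1.0202
  (40 − 43.020)²/43.020 = 0.2120
χ² = 4.4730 + 4.5860 + 1.4964 + 1.3972 + 1.8601 + 0.7846 + 1.3865 + 1.0202 + 0.2120 = 17.22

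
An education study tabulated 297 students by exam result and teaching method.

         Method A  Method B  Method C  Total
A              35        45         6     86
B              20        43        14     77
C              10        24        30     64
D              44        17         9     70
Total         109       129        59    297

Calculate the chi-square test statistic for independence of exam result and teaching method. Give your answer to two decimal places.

66.84

Grand total N = 297.
Expected counts (row total × column total / N):
  A, Method A: 86×109/297 = 31.562
  A, Method B: 86×129/297 = 37.354
  A, Method C: 86×59/297 = 17.084
  B, Method A: 77×109/297 = 28.259
  B, Method B: 77×129/297 = 33.444
  B, Method C: 77×59/297 = 15.296
  C, Method A: 64×109/297 = 23.488
  C, Method B: 64×129/297 = 27.798
  C, Method C: 64×59/297 = 12.714
  D, Method A: 70×109/297 = 25.690
  D, Method B: 70×129/297 = 30.404
  D, Method C: 70×59/297 = 13.906
Contributions (O − E)²/E:
  (35 − 31.562)²/31.562 = 0.3745
  (45 − 37.354)²/37.354 = 1.5651
  (6 − 17.084)²/17.084 = 7.1912
  (20 − 28.259)²/28.259 = 2.4138
  (43 − 33.444)²/33.444 = 2.7304
  (14 − 15.296)²/15.296 = 0.1098
  (10 − 23.488)²/23.488 = 7.7455
  (24 − 27.798)²/27.798 = 0.5189
  (30 − 12.714)²/12.714 = 23.5021
  (44 − 25.690)²/25.690 = 13.0501
  (17 − 30.404)²/30.404 = 5.9093
  (9 − 13.906)²/13.906 = 1.7308
χ² = 0.3745 + 1.5651 + 7.1912 + 2.4138 + 2.7304 + 0.1098 + 7.7455 + 0.5189 + 23.5021 + 13.0501 + 5.9093 + 1.7308 = 66.84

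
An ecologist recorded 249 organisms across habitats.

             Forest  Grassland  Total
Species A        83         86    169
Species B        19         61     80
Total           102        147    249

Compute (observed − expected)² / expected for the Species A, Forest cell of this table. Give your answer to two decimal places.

2.74

Row total (Species A) = 169; column total (Forest) = 102; N = 249.
Expected count E = 169 × 102 / 249 = 69.229.
Contribution = (O − E)²/E = (83 − 69.229)² / 69.229 = 2.74.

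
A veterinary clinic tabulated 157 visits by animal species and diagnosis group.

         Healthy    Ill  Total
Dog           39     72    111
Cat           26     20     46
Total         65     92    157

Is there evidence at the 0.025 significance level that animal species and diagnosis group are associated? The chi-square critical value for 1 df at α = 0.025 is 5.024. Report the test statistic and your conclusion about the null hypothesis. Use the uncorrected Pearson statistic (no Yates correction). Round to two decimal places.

6.13; reject H₀

Grand total N = 157.
Expected counts (row total × column total / N):
  Dog, Healthy: 111×65/157 = 45.955
  Dog, Ill: 111×92/157 = 65.045
  Cat, Healthy: 46×65/157 = 19.045
  Cat, Ill: 46×92/157 = 26.955
Contributions (O − E)²/E:
  (39 − 45.955)²/45.955 = 1.0526
  (72 − 65.045)²/65.045 = 0.7437
  (26 − 19.045)²/19.045 = 2.5399
  (20 − 26.955)²/26.955 = 1.7945
χ² = 1.0526 + 0.7437 + 2.5399 + 1.7945 = 6.13
df = (2−1)(2−1) = 1. Since 6.13 > 5.024, reject the null hypothesis of independence at α = 0.025.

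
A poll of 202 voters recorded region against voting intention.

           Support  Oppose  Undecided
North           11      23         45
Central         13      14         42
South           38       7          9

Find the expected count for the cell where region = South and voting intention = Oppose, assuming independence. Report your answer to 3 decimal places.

11.762

Row total (South) = 54; column total (Oppose) = 44; grand total N = 202.
Expected count = (row total × column total) / N = 54 × 44 / 202 = 11.762.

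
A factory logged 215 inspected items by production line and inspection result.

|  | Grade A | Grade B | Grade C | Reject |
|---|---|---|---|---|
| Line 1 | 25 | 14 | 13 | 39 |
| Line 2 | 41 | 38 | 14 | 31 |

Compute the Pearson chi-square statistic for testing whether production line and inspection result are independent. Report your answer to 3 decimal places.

11.104

Row totals: 91, 124. Column totals: 66, 52, 27, 70. Grand total N = 215.
Expected counts (row total × column total / N):
  Line 1, Grade A: 91×66/215 = 27.9349
  Line 1, Grade B: 91×52/215 = 22.0093
  Line 1, Grade C: 91×27/215 = 11.4279
  Line 1, Reject: 91×70/215 = 29.6279
  Line 2, Grade A: 124×66/215 = 38.0651
  Line 2, Grade B: 124×52/215 = 29.9907
  Line 2, Grade C: 124×27/215 = 15.5721
  Line 2, Reject: 124×70/215 = 40.3721
Contributions (O − E)²/E:
  (25 − 27.9349)²/27.9349 = 0.3083
  (14 − 22.0093)²/22.0093 = 2.9146
  (13 − 11.4279)²/11.4279 = 0.2163
  (39 − 29.6279)²/29.6279 = 2.9646
  (41 − 38.0651)²/38.0651 = 0.2263
  (38 − 29.9907)²/29.9907 = 2.1390
  (14 − 15.5721)²/15.5721 = 0.1587
  (31 − 40.3721)²/40.3721 = 2.1757
χ² = 0.3083 + 2.9146 + 0.2163 + 2.9646 + 0.2263 + 2.1390 + 0.1587 + 2.1757 = 11.104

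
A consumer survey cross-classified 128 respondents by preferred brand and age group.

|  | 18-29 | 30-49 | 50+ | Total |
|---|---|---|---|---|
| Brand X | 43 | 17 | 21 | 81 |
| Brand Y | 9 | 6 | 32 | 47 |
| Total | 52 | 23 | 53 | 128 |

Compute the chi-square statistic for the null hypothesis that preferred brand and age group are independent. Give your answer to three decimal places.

Grand total N = 128.
Expected counts (row total × column total / N):
  Brand X, 18-29: 81×52/128 = 32.9062
  Brand X, 30-49: 81×23/128 = 14.5547
  Brand X, 50+: 81×53/128 = 33.5391
  Brand Y, 18-29: 47×52/128 = 19.0938
  Brand Y, 30-49: 47×23/128 = 8.4453
  Brand Y, 50+: 47×53/128 = 19.4609
Contributions (O − E)²/E:
  (43 − 32.9062)²/32.9062 = 3.0962
  (17 − 14.5547)²/14.5547 = 0.4108
  (21 − 33.5391)²/33.5391 = 4.6879
  (9 − 19.0938)²/19.0938 = 5.3360
  (6 − 8.4453)²/8.4453 = 0.7080
  (32 − 19.4609)²/19.4609 = 8.0792
χ² = 3.0962 + 0.4108 + 4.6879 + 5.3360 + 0.7080 + 8.0792 = 22.318

22.318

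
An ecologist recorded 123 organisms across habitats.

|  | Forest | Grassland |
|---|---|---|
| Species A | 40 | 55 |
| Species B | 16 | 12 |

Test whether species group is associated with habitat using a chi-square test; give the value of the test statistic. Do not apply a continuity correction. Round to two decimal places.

1.97

Row totals: 95, 28. Column totals: 56, 67. Grand total N = 123.
Expected counts (row total × column total / N):
  Species A, Forest: 95×56/123 = 43.252
  Species A, Grassland: 95×67/123 = 51.748
  Species B, Forest: 28×56/123 = 12.748
  Species B, Grassland: 28×67/123 = 15.252
Contributions (O − E)²/E:
  (40 − 43.252)²/43.252 = 0.2445
  (55 − 51.748)²/51.748 = 0.2044
  (16 − 12.748)²/12.748 = 0.8296
  (12 − 15.252)²/15.252 = 0.6934
χ² = 0.2445 + 0.2044 + 0.8296 + 0.6934 = 1.97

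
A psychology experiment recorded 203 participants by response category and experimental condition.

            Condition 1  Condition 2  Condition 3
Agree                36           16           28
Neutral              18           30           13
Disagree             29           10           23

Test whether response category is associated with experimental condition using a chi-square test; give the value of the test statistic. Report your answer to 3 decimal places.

Row totals: 80, 61, 62. Column totals: 83, 56, 64. Grand total N = 203.
Expected counts (row total × column total / N):
  Agree, Condition 1: 80×83/203 = 32.7094
  Agree, Condition 2: 80×56/203 = 22.0690
  Agree, Condition 3: 80×64/203 = 25.2217
  Neutral, Condition 1: 61×83/203 = 24.9409
  Neutral, Condition 2: 61×56/203 = 16.8276
  Neutral, Condition 3: 61×64/203 = 19.2315
  Disagree, Condition 1: 62×83/203 = 25.3498
  Disagree, Condition 2: 62×56/203 = 17.1034
  Disagree, Condition 3: 62×64/203 = 19.5468
Contributions (O − E)²/E:
  (36 − 32.7094)²/32.7094 = 0.3310
  (16 − 22.0690)²/22.0690 = 1.6690
  (28 − 25.2217)²/25.2217 = 0.3060
  (18 − 24.9409)²/24.9409 = 1.9316
  (30 − 16.8276)²/16.8276 = 10.3112
  (13 − 19.2315)²/19.2315 = 2.0192
  (29 − 25.3498)²/25.3498 = 0.5256
  (10 − 17.1034)²/17.1034 = 2.9502
  (23 − 19.5468)²/19.5468 = 0.6101
χ² = 0.3310 + 1.6690 + 0.3060 + 1.9316 + 10.3112 + 2.0192 + 0.5256 + 2.9502 + 0.6101 = 20.654

20.654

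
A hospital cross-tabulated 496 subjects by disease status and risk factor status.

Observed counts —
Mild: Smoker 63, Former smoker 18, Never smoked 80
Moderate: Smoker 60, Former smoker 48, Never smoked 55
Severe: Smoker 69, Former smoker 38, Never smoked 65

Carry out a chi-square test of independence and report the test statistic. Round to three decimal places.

18.824

Row totals: 161, 163, 172. Column totals: 192, 104, 200. Grand total N = 496.
Expected counts (row total × column total / N):
  Mild, Smoker: 161×192/496 = 62.3226
  Mild, Former smoker: 161×104/496 = 33.7581
  Mild, Never smoked: 161×200/496 = 64.9194
  Moderate, Smoker: 163×192/496 = 63.0968
  Moderate, Former smoker: 163×104/496 = 34.1774
  Moderate, Never smoked: 163×200/496 = 65.7258
  Severe, Smoker: 172×192/496 = 66.5806
  Severe, Former smoker: 172×104/496 = 36.0645
  Severe, Never smoked: 172×200/496 = 69.3548
Contributions (O − E)²/E:
  (63 − 62.3226)²/62.3226 = 0.0074
  (18 − 33.7581)²/33.7581 = 7.3558
  (80 − 64.9194)²/64.9194 = 3.5032
  (60 − 63.0968)²/63.0968 = 0.1520
  (48 − 34.1774)²/34.1774 = 5.5904
  (55 − 65.7258)²/65.7258 = 1.7503
  (69 − 66.5806)²/66.5806 = 0.0879
  (38 − 36.0645)²/36.0645 = 0.1039
  (65 − 69.3548)²/69.3548 = 0.2734
χ² = 0.0074 + 7.3558 + 3.5032 + 0.1520 + 5.5904 + 1.7503 + 0.0879 + 0.1039 + 0.2734 = 18.824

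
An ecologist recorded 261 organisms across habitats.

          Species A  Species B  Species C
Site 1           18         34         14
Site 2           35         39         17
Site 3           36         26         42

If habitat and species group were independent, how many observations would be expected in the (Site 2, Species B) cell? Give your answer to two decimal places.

34.52

Row total (Site 2) = 91; column total (Species B) = 99; grand total N = 261.
Expected count = (row total × column total) / N = 91 × 99 / 261 = 34.52.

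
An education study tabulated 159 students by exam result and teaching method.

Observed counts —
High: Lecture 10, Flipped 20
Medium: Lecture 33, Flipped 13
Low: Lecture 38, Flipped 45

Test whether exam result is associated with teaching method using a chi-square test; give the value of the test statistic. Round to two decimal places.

12.57

Row totals: 30, 46, 83. Column totals: 81, 78. Grand total N = 159.
Expected counts (row total × column total / N):
  High, Lecture: 30×81/159 = 15.283
  High, Flipped: 30×78/159 = 14.717
  Medium, Lecture: 46×81/159 = 23.434
  Medium, Flipped: 46×78/159 = 22.566
  Low, Lecture: 83×81/159 = 42.283
  Low, Flipped: 83×78/159 = 40.717
Contributions (O − E)²/E:
  (10 − 15.283)²/15.283 = 1.8262
  (20 − 14.717)²/14.717 = 1.8965
  (33 − 23.434)²/23.434 = 3.9049
  (13 − 22.566)²/22.566 = 4.0551
  (38 − 42.283)²/42.283 = 0.4338
  (45 − 40.717)²/40.717 = 0.4505
χ² = 1.8262 + 1.8965 + 3.9049 + 4.0551 + 0.4338 + 0.4505 = 12.57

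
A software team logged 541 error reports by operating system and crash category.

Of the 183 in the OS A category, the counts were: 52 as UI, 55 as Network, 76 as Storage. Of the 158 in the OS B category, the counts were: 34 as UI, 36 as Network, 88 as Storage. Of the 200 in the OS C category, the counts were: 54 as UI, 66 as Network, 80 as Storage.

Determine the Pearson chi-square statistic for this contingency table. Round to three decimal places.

10.592

Row totals: 183, 158, 200. Column totals: 140, 157, 244. Grand total N = 541.
Expected counts (row total × column total / N):
  OS A, UI: 183×140/541 = 47.35675
  OS A, Network: 183×157/541 = 53.10721
  OS A, Storage: 183×244/541 = 82.53604
  OS B, UI: 158×140/541 = 40.88725
  OS B, Network: 158×157/541 = 45.85213
  OS B, Storage: 158×244/541 = 71.26063
  OS C, UI: 200×140/541 = 51.75601
  OS C, Network: 200×157/541 = 58.04067
  OS C, Storage: 200×244/541 = 90.20333
Contributions (O − E)²/E:
  (52 − 47.35675)²/47.35675 = 0.4553
  (55 − 53.10721)²/53.10721 = 0.0675
  (76 − 82.53604)²/82.53604 = 0.5176
  (34 − 40.88725)²/40.88725 = 1.1601
  (36 − 45.85213)²/45.85213 = 2.1169
  (88 − 71.26063)²/71.26063 = 3.9321
  (54 − 51.75601)²/51.75601 = 0.0973
  (66 − 58.04067)²/58.04067 = 1.0915
  (80 − 90.20333)²/90.20333 = 1.1541
χ² = 0.4553 + 0.0675 + 0.5176 + 1.1601 + 2.1169 + 3.9321 + 0.0973 + 1.0915 + 1.1541 = 10.592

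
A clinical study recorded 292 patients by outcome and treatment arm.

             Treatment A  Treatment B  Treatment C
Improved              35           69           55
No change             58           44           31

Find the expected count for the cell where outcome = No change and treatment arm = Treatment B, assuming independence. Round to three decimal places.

Row total (No change) = 133; column total (Treatment B) = 113; grand total N = 292.
Expected count = (row total × column total) / N = 133 × 113 / 292 = 51.469.

51.469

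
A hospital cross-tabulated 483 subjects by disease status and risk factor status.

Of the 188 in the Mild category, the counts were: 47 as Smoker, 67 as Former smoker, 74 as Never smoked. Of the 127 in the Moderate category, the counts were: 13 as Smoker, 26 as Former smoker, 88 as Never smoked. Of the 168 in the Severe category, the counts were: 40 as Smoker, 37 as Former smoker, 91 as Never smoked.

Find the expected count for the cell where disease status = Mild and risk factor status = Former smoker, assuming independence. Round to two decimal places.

Row total (Mild) = 188; column total (Former smoker) = 130; grand total N = 483.
Expected count = (row total × column total) / N = 188 × 130 / 483 = 50.60.

50.60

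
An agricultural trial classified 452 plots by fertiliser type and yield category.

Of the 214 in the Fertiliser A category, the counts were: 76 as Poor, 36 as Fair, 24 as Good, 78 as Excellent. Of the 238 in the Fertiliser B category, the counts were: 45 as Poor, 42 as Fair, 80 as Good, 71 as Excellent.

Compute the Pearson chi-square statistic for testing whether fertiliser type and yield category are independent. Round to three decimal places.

Row totals: 214, 238. Column totals: 121, 78, 104, 149. Grand total N = 452.
Expected counts (row total × column total / N):
  Fertiliser A, Poor: 214×121/452 = 57.2876
  Fertiliser A, Fair: 214×78/452 = 36.9292
  Fertiliser A, Good: 214×104/452 = 49.2389
  Fertiliser A, Excellent: 214×149/452 = 70.5442
  Fertiliser B, Poor: 238×121/452 = 63.7124
  Fertiliser B, Fair: 238×78/452 = 41.0708
  Fertiliser B, Good: 238×104/452 = 54.7611
  Fertiliser B, Excellent: 238×149/452 = 78.4558
Contributions (O − E)²/E:
  (76 − 57.2876)²/57.2876 = 6.1122
  (36 − 36.9292)²/36.9292 = 0.0234
  (24 − 49.2389)²/49.2389 = 12.9370
  (78 − 70.5442)²/70.5442 = 0.7880
  (45 − 63.7124)²/63.7124 = 5.4959
  (42 − 41.0708)²/41.0708 = 0.0210
  (80 − 54.7611)²/54.7611 = 11.6324
  (71 − 78.4558)²/78.4558 = 0.7085
χ² = 6.1122 + 0.0234 + 12.9370 + 0.7880 + 5.4959 + 0.0210 + 11.6324 + 0.7085 = 37.718

37.718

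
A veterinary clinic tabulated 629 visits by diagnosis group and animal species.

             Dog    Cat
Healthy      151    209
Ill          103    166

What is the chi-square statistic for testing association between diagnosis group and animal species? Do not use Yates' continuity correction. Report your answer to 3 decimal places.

0.854

Row totals: 360, 269. Column totals: 254, 375. Grand total N = 629.
Expected counts (row total × column total / N):
  Healthy, Dog: 360×254/629 = 145.3736
  Healthy, Cat: 360×375/629 = 214.6264
  Ill, Dog: 269×254/629 = 108.6264
  Ill, Cat: 269×375/629 = 160.3736
Contributions (O − E)²/E:
  (151 − 145.3736)²/145.3736 = 0.2178
  (209 − 214.6264)²/214.6264 = 0.1475
  (103 − 108.6264)²/108.6264 = 0.2914
  (166 − 160.3736)²/160.3736 = 0.1974
χ² = 0.2178 + 0.1475 + 0.2914 + 0.1974 = 0.854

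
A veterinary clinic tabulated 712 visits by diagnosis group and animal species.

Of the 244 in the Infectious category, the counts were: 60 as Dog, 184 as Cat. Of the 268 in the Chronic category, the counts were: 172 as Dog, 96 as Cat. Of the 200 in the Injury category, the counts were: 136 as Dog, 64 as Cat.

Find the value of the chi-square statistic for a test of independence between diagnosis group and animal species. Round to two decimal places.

109.80

Row totals: 244, 268, 200. Column totals: 368, 344. Grand total N = 712.
Expected counts (row total × column total / N):
  Infectious, Dog: 244×368/712 = 126.112
  Infectious, Cat: 244×344/712 = 117.888
  Chronic, Dog: 268×368/712 = 138.517
  Chronic, Cat: 268×344/712 = 129.483
  Injury, Dog: 200×368/712 = 103.371
  Injury, Cat: 200×344/712 = 96.629
Contributions (O − E)²/E:
  (60 − 126.112)²/126.112 = 34.6581
  (184 − 117.888)²/117.888 = 37.0758
  (172 − 138.517)²/138.517 = 8.0937
  (96 − 129.483)²/129.483 = 8.6584
  (136 − 103.371)²/103.371 = 10.2993
  (64 − 96.629)²/96.629 = 11.0179
χ² = 34.6581 + 37.0758 + 8.0937 + 8.6584 + 10.2993 + 11.0179 = 109.80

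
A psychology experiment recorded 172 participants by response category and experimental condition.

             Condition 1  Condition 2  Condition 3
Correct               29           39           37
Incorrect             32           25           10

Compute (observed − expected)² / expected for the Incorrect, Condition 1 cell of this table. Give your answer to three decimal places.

Row total (Incorrect) = 67; column total (Condition 1) = 61; N = 172.
Expected count E = 67 × 61 / 172 = 23.7616.
Contribution = (O − E)²/E = (32 − 23.7616)² / 23.7616 = 2.856.

2.856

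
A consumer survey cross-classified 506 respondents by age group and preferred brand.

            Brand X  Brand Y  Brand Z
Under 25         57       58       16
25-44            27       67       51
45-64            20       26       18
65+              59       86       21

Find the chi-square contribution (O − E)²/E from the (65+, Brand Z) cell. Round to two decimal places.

Row total (65+) = 166; column total (Brand Z) = 106; N = 506.
Expected count E = 166 × 106 / 506 = 34.775.
Contribution = (O − E)²/E = (21 − 34.775)² / 34.775 = 5.46.

5.46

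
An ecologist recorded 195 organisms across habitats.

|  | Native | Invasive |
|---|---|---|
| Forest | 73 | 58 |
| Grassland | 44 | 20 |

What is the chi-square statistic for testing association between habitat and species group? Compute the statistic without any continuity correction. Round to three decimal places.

3.039

Row totals: 131, 64. Column totals: 117, 78. Grand total N = 195.
Expected counts (row total × column total / N):
  Forest, Native: 131×117/195 = 78.6000
  Forest, Invasive: 131×78/195 = 52.4000
  Grassland, Native: 64×117/195 = 38.4000
  Grassland, Invasive: 64×78/195 = 25.6000
Contributions (O − E)²/E:
  (73 − 78.6000)²/78.6000 = 0.3990
  (58 − 52.4000)²/52.4000 = 0.5985
  (44 − 38.4000)²/38.4000 = 0.8167
  (20 − 25.6000)²/25.6000 = 1.2250
χ² = 0.3990 + 0.5985 + 0.8167 + 1.2250 = 3.039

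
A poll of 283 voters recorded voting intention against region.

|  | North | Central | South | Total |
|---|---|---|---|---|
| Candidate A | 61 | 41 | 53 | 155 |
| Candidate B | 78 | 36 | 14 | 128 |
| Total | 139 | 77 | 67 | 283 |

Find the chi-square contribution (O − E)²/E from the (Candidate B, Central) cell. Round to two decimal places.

Row total (Candidate B) = 128; column total (Central) = 77; N = 283.
Expected count E = 128 × 77 / 283 = 34.827.
Contribution = (O − E)²/E = (36 − 34.827)² / 34.827 = 0.04.

0.04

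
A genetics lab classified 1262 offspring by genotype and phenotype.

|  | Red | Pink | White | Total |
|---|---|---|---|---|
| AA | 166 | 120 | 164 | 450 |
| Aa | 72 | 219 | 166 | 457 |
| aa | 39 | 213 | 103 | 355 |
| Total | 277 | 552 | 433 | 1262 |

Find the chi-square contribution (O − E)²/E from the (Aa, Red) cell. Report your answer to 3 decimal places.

Row total (Aa) = 457; column total (Red) = 277; N = 1262.
Expected count E = 457 × 277 / 1262 = 100.3082.
Contribution = (O − E)²/E = (72 − 100.3082)² / 100.3082 = 7.989.

7.989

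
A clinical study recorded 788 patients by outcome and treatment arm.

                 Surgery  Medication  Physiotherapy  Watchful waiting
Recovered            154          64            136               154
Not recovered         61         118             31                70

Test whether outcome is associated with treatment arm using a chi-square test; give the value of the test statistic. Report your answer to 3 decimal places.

Row totals: 508, 280. Column totals: 215, 182, 167, 224. Grand total N = 788.
Expected counts (row total × column total / N):
  Recovered, Surgery: 508×215/788 = 138.6041
  Recovered, Medication: 508×182/788 = 117.3299
  Recovered, Physiotherapy: 508×167/788 = 107.6599
  Recovered, Watchful waiting: 508×224/788 = 144.4061
  Not recovered, Surgery: 280×215/788 = 76.3959
  Not recovered, Medication: 280×182/788 = 64.6701
  Not recovered, Physiotherapy: 280×167/788 = 59.3401
  Not recovered, Watchful waiting: 280×224/788 = 79.5939
Contributions (O − E)²/E:
  (154 − 138.6041)²/138.6041 = 1.7101
  (64 − 117.3299)²/117.3299 = 24.2400
  (136 − 107.6599)²/107.6599 = 7.4602
  (154 − 144.4061)²/144.4061 = 0.6374
  (61 − 76.3959)²/76.3959 = 3.1027
  (118 − 64.6701)²/64.6701 = 43.9783
  (31 − 59.3401)²/59.3401 = 13.5349
  (70 − 79.5939)²/79.5939 = 1.1564
χ² = 1.7101 + 24.2400 + 7.4602 + 0.6374 + 3.1027 + 43.9783 + 13.5349 + 1.1564 = 95.820

95.820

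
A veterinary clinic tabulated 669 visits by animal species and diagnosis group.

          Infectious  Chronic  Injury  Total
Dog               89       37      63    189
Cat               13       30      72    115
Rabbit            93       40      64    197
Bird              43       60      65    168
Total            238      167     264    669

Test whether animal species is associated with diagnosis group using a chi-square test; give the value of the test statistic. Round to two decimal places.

69.90

Grand total N = 669.
Expected counts (row total × column total / N):
  Dog, Infectious: 189×238/669 = 67.238
  Dog, Chronic: 189×167/669 = 47.179
  Dog, Injury: 189×264/669 = 74.583
  Cat, Infectious: 115×238/669 = 40.912
  Cat, Chronic: 115×167/669 = 28.707
  Cat, Injury: 115×264/669 = 45.381
  Rabbit, Infectious: 197×238/669 = 70.084
  Rabbit, Chronic: 197×167/669 = 49.176
  Rabbit, Injury: 197×264/669 = 77.740
  Bird, Infectious: 168×238/669 = 59.767
  Bird, Chronic: 168×167/669 = 41.937
  Bird, Injury: 168×264/669 = 66.296
Contributions (O − E)²/E:
  (89 − 67.238)²/67.238 = 7.0434
  (37 − 47.179)²/47.179 = 2.1961
  (63 − 74.583)²/74.583 = 1.7989
  (13 − 40.912)²/40.912 = 19.0428
  (30 − 28.707)²/28.707 = 0.0582
  (72 − 45.381)²/45.381 = 15.6138
  (93 − 70.084)²/70.084 = 7.4931
  (40 − 49.176)²/49.176 = 1.7122
  (64 − 77.740)²/77.740 = 2.4284
  (43 − 59.767)²/59.767 = 4.7038
  (60 − 41.937)²/41.937 = 7.7801
  (65 − 66.296)²/66.296 = 0.0253
χ² = 7.0434 + 2.1961 + 1.7989 + 19.0428 + 0.0582 + 15.6138 + 7.4931 + 1.7122 + 2.4284 + 4.7038 + 7.7801 + 0.0253 = 69.90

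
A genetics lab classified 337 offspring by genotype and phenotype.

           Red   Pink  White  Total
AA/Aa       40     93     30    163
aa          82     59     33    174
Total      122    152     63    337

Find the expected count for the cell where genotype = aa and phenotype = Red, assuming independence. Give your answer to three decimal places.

62.991

Row total (aa) = 174; column total (Red) = 122; grand total N = 337.
Expected count = (row total × column total) / N = 174 × 122 / 337 = 62.991.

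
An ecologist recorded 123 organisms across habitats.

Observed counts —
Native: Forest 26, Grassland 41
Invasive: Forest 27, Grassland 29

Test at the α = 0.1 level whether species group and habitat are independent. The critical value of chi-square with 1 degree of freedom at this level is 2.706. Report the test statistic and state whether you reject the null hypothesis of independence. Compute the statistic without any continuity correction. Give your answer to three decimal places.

1.101; fail to reject H₀

Row totals: 67, 56. Column totals: 53, 70. Grand total N = 123.
Expected counts (row total × column total / N):
  Native, Forest: 67×53/123 = 28.8699
  Native, Grassland: 67×70/123 = 38.1301
  Invasive, Forest: 56×53/123 = 24.1301
  Invasive, Grassland: 56×70/123 = 31.8699
Contributions (O − E)²/E:
  (26 − 28.8699)²/28.8699 = 0.2853
  (41 − 38.1301)²/38.1301 = 0.2160
  (27 − 24.1301)²/24.1301 = 0.3413
  (29 − 31.8699)²/31.8699 = 0.2584
χ² = 0.2853 + 0.2160 + 0.3413 + 0.2584 = 1.101
df = (2−1)(2−1) = 1. Since 1.101 < 2.706, fail to reject the null hypothesis of independence at α = 0.1.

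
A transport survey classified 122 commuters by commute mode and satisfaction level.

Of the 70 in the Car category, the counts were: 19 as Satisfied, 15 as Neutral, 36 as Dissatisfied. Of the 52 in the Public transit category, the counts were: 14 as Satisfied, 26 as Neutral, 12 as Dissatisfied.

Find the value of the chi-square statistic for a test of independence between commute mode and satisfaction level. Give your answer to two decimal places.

13.34

Row totals: 70, 52. Column totals: 33, 41, 48. Grand total N = 122.
Expected counts (row total × column total / N):
  Car, Satisfied: 70×33/122 = 18.934
  Car, Neutral: 70×41/122 = 23.525
  Car, Dissatisfied: 70×48/122 = 27.541
  Public transit, Satisfied: 52×33/122 = 14.066
  Public transit, Neutral: 52×41/122 = 17.475
  Public transit, Dissatisfied: 52×48/122 = 20.459
Contributions (O − E)²/E:
  (19 − 18.934)²/18.934 = 0.0002
  (15 − 23.525)²/23.525 = 3.0893
  (36 − 27.541)²/27.541 = 2.5981
  (14 − 14.066)²/14.066 = 0.0003
  (26 − 17.475)²/17.475 = 4.1588
  (12 − 20.459)²/20.459 = 3.4975
χ² = 0.0002 + 3.0893 + 2.5981 + 0.0003 + 4.1588 + 3.4975 = 13.34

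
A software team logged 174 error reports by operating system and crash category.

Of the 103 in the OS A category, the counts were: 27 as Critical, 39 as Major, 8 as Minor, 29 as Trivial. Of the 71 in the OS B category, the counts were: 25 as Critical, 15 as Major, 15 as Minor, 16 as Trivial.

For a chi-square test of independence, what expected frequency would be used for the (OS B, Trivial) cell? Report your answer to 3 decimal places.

18.362

Row total (OS B) = 71; column total (Trivial) = 45; grand total N = 174.
Expected count = (row total × column total) / N = 71 × 45 / 174 = 18.362.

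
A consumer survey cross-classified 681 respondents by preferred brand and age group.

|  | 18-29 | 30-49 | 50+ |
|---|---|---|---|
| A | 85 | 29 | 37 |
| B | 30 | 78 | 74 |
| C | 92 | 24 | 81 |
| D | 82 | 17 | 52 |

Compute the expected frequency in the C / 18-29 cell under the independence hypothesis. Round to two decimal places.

83.60

Row total (C) = 197; column total (18-29) = 289; grand total N = 681.
Expected count = (row total × column total) / N = 197 × 289 / 681 = 83.60.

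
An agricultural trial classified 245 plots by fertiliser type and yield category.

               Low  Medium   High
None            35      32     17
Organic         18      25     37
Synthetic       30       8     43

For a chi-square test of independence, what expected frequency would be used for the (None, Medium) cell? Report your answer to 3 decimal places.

22.286

Row total (None) = 84; column total (Medium) = 65; grand total N = 245.
Expected count = (row total × column total) / N = 84 × 65 / 245 = 22.286.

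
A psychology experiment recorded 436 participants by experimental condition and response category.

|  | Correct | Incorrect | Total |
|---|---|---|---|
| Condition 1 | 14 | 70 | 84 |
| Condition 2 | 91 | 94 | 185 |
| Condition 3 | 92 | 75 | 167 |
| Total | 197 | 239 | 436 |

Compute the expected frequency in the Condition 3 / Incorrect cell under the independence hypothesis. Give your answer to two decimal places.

Row total (Condition 3) = 167; column total (Incorrect) = 239; grand total N = 436.
Expected count = (row total × column total) / N = 167 × 239 / 436 = 91.54.

91.54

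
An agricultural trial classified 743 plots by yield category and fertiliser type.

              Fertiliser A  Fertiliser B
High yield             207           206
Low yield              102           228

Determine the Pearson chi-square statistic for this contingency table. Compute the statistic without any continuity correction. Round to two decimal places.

27.87

Row totals: 413, 330. Column totals: 309, 434. Grand total N = 743.
Expected counts (row total × column total / N):
  High yield, Fertiliser A: 413×309/743 = 171.759
  High yield, Fertiliser B: 413×434/743 = 241.241
  Low yield, Fertiliser A: 330×309/743 = 137.241
  Low yield, Fertiliser B: 330×434/743 = 192.759
Contributions (O − E)²/E:
  (207 − 171.759)²/171.759 = 7.2306
  (206 − 241.241)²/241.241 = 5.1481
  (102 − 137.241)²/137.241 = 9.0492
  (228 − 192.759)²/192.759 = 6.4429
χ² = 7.2306 + 5.1481 + 9.0492 + 6.4429 = 27.87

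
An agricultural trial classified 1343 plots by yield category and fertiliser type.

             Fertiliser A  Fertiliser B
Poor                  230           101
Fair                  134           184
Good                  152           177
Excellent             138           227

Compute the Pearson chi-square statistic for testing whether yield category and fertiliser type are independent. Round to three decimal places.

80.880

Row totals: 331, 318, 329, 365. Column totals: 654, 689. Grand total N = 1343.
Expected counts (row total × column total / N):
  Poor, Fertiliser A: 331×654/1343 = 161.1869
  Poor, Fertiliser B: 331×689/1343 = 169.8131
  Fair, Fertiliser A: 318×654/1343 = 154.8563
  Fair, Fertiliser B: 318×689/1343 = 163.1437
  Good, Fertiliser A: 329×654/1343 = 160.2130
  Good, Fertiliser B: 329×689/1343 = 168.7870
  Excellent, Fertiliser A: 365×654/1343 = 177.7439
  Excellent, Fertiliser B: 365×689/1343 = 187.2561
Contributions (O − E)²/E:
  (230 − 161.1869)²/161.1869 = 29.3773
  (101 − 169.8131)²/169.8131 = 27.8850
  (134 − 154.8563)²/154.8563 = 2.8090
  (184 − 163.1437)²/163.1437 = 2.6663
  (152 − 160.2130)²/160.2130 = 0.4210
  (177 − 168.7870)²/168.7870 = 0.3996
  (138 − 177.7439)²/177.7439 = 8.8868
  (227 − 187.2561)²/187.2561 = 8.4354
χ² = 29.3773 + 27.8850 + 2.8090 + 2.6663 + 0.4210 + 0.3996 + 8.8868 + 8.4354 = 80.880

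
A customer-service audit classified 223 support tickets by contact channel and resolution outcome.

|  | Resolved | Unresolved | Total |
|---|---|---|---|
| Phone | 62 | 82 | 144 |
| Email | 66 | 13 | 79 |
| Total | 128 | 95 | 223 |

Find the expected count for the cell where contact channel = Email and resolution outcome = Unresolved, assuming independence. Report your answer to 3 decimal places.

Row total (Email) = 79; column total (Unresolved) = 95; grand total N = 223.
Expected count = (row total × column total) / N = 79 × 95 / 223 = 33.655.

33.655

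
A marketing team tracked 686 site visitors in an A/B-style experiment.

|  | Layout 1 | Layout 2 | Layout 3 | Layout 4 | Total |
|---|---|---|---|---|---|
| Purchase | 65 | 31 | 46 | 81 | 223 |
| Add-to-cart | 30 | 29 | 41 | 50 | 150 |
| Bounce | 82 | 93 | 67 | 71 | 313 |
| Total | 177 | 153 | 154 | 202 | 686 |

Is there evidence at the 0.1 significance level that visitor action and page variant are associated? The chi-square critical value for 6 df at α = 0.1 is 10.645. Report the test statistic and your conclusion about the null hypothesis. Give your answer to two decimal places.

29.59; reject H₀

Grand total N = 686.
Expected counts (row total × column total / N):
  Purchase, Layout 1: 223×177/686 = 57.538
  Purchase, Layout 2: 223×153/686 = 49.736
  Purchase, Layout 3: 223×154/686 = 50.061
  Purchase, Layout 4: 223×202/686 = 65.665
  Add-to-cart, Layout 1: 150×177/686 = 38.703
  Add-to-cart, Layout 2: 150×153/686 = 33.455
  Add-to-cart, Layout 3: 150×154/686 = 33.673
  Add-to-cart, Layout 4: 150×202/686 = 44.169
  Bounce, Layout 1: 313×177/686 = 80.759
  Bounce, Layout 2: 313×153/686 = 69.809
  Bounce, Layout 3: 313×154/686 = 70.265
  Bounce, Layout 4: 313×202/686 = 92.166
Contributions (O − E)²/E:
  (65 − 57.538)²/57.538 = 0.9677
  (31 − 49.736)²/49.736 = 7.0580
  (46 − 50.061)²/50.061 = 0.3294
  (81 − 65.665)²/65.665 = 3.5812
  (30 − 38.703)²/38.703 = 1.9570
  (29 − 33.455)²/33.455 = 0.5932
  (41 − 33.673)²/33.673 = 1.5943
  (50 − 44.169)²/44.169 = 0.7698
  (82 − 80.759)²/80.759 = 0.0191
  (93 − 69.809)²/69.809 = 7.7042
  (67 − 70.265)²/70.265 = 0.1517
  (71 − 92.166)²/92.166 = 4.8608
χ² = 0.9677 + 7.0580 + 0.3294 + 3.5812 + 1.9570 + 0.5932 + 1.5943 + 0.7698 + 0.0191 + 7.7042 + 0.1517 + 4.8608 = 29.59
df = (3−1)(4−1) = 6. Since 29.59 > 10.645, reject the null hypothesis of independence at α = 0.1.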